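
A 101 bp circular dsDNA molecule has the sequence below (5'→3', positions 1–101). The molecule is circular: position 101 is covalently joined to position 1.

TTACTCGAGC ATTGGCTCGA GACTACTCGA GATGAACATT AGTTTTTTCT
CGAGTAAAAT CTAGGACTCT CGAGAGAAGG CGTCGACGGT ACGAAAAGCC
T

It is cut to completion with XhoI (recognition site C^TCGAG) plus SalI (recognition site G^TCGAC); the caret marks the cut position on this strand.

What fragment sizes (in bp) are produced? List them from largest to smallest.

23, 23, 20, 13, 12, 10 bp

XhoI sites (CTCGAG) start at positions 4, 16, 26, 49, 69.
XhoI cuts after the first base of each site, so after positions 4, 16, 26, 49, 69.
The SalI site (GTCGAC) starts at position 82.
SalI cuts after the first base of each site, so after position 82.
Combined cut positions: 4, 16, 26, 49, 69, 82.
Circular molecule, 6 cuts → 6 fragments:
  5–16 → 12 bp
  17–26 → 10 bp
  27–49 → 23 bp
  50–69 → 20 bp
  70–82 → 13 bp
  83–101 then 1–4 → 19 + 4 = 23 bp
Sorted largest to smallest: 23, 23, 20, 13, 12, 10 bp.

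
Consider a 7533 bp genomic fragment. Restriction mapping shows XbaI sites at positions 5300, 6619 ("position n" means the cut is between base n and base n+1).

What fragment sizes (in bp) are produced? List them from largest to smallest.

5300, 1319, 914 bp

Linear molecule, 2 cuts → 3 fragments:
  5300 − 0 = 5300 bp
  6619 − 5300 = 1319 bp
  7533 − 6619 = 914 bp
Sorted largest to smallest: 5300, 1319, 914 bp.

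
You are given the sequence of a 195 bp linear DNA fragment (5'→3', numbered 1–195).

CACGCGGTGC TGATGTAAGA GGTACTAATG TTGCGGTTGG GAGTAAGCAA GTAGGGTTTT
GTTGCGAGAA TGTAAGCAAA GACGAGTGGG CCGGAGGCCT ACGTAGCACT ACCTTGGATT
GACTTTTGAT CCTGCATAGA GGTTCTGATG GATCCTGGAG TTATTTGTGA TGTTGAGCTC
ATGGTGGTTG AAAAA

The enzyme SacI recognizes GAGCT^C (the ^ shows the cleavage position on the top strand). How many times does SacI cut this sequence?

1

GAGCTC occurs starting at position 175.
SacI cuts at 1 site.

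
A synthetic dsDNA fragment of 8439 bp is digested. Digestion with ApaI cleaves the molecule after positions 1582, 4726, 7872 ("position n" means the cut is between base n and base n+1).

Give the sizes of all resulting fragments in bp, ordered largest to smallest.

3146, 3144, 1582, 567 bp

Linear molecule, 3 cuts → 4 fragments:
  1582 − 0 = 1582 bp
  4726 − 1582 = 3144 bp
  7872 − 4726 = 3146 bp
  8439 − 7872 = 567 bp
Sorted largest to smallest: 3146, 3144, 1582, 567 bp.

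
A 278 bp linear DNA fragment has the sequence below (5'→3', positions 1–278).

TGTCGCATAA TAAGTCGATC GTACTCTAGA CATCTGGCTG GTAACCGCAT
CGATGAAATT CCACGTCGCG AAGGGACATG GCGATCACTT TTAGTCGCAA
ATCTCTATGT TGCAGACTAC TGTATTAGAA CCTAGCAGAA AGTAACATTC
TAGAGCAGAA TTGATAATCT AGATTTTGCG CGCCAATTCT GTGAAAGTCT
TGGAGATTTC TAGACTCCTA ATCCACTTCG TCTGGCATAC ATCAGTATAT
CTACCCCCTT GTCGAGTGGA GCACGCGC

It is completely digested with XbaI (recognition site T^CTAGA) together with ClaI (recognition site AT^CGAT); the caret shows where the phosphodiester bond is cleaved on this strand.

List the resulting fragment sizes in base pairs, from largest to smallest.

99, 69, 41, 25, 25, 19 bp

XbaI sites (TCTAGA) start at positions 25, 149, 168, 209.
XbaI cuts after the first base of each site, so after positions 25, 149, 168, 209.
The ClaI site (ATCGAT) starts at position 49.
ClaI cuts after base 2 of each site, so after position 50.
Combined cut positions: 25, 50, 149, 168, 209.
Linear molecule, 5 cuts → 6 fragments:
  1–25 → 25 bp
  26–50 → 25 bp
  51–149 → 99 bp
  150–168 → 19 bp
  169–209 → 41 bp
  210–278 → 69 bp
Sorted largest to smallest: 99, 69, 41, 25, 25, 19 bp.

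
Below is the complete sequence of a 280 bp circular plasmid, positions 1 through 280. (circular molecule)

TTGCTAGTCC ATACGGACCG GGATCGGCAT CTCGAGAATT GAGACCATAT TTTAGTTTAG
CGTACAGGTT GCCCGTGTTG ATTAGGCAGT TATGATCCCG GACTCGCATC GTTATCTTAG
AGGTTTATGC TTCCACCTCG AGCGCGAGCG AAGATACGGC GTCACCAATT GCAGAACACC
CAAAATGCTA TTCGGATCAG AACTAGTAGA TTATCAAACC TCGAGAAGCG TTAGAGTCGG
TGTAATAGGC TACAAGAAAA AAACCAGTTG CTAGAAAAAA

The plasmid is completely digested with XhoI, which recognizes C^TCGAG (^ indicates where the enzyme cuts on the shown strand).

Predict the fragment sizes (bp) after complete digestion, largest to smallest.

106, 91, 83 bp

XhoI sites (CTCGAG) start at positions 31, 137, 220.
XhoI cuts after the first base of each site, so after positions 31, 137, 220.
Circular molecule, 3 cuts → 3 fragments:
  32–137 → 106 bp
  138–220 → 83 bp
  221–280 then 1–31 → 60 + 31 = 91 bp
Sorted largest to smallest: 106, 91, 83 bp.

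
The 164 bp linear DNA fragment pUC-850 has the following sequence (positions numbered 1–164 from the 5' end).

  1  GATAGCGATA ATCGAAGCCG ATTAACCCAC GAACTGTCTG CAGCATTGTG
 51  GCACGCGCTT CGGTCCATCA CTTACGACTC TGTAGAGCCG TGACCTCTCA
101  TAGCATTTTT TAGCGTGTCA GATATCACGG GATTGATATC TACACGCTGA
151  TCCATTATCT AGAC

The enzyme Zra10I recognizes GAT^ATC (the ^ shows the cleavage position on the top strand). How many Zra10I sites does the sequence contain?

GATATC occurs starting at positions 121, 135.
Zra10I cuts at 2 sites.

2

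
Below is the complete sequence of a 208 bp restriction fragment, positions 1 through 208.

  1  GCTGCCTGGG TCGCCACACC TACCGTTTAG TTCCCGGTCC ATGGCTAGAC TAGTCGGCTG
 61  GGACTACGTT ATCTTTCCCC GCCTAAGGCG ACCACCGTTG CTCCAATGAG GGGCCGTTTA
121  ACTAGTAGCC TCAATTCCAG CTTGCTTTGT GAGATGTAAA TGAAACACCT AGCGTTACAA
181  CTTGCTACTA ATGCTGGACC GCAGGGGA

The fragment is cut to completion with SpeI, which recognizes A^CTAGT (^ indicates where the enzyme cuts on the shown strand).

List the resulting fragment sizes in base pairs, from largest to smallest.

87, 72, 49 bp

SpeI sites (ACTAGT) start at positions 49, 121.
SpeI cuts after the first base of each site, so after positions 49, 121.
Linear molecule, 2 cuts → 3 fragments:
  1–49 → 49 bp
  50–121 → 72 bp
  122–208 → 87 bp
Sorted largest to smallest: 87, 72, 49 bp.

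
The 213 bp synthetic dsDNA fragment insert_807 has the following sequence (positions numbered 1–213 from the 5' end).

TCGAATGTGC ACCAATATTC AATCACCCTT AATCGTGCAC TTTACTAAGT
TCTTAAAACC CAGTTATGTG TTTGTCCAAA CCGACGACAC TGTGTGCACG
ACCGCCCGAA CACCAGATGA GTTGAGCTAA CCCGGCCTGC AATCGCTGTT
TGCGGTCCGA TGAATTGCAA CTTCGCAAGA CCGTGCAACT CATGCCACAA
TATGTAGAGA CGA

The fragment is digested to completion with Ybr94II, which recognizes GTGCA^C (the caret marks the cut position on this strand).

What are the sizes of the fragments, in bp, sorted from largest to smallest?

115, 59, 28, 11 bp

Ybr94II sites (GTGCAC) start at positions 7, 35, 94.
Ybr94II cuts after base 5 of each site (before the last base), so after positions 11, 39, 98.
Linear molecule, 3 cuts → 4 fragments:
  1–11 → 11 bp
  12–39 → 28 bp
  40–98 → 59 bp
  99–213 → 115 bp
Sorted largest to smallest: 115, 59, 28, 11 bp.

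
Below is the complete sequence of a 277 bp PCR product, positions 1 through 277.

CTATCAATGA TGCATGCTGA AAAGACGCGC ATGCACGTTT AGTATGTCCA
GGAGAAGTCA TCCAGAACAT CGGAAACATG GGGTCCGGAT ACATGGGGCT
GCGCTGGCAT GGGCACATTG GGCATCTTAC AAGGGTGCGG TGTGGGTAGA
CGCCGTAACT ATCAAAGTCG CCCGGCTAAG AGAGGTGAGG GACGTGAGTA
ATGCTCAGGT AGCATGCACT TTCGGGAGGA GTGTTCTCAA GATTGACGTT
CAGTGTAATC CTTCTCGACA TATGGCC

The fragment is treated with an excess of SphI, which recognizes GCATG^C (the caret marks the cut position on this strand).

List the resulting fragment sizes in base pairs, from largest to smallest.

183, 61, 17, 16 bp

SphI sites (GCATGC) start at positions 12, 29, 212.
SphI cuts after base 5 of each site (before the last base), so after positions 16, 33, 216.
Linear molecule, 3 cuts → 4 fragments:
  1–16 → 16 bp
  17–33 → 17 bp
  34–216 → 183 bp
  217–277 → 61 bp
Sorted largest to smallest: 183, 61, 17, 16 bp.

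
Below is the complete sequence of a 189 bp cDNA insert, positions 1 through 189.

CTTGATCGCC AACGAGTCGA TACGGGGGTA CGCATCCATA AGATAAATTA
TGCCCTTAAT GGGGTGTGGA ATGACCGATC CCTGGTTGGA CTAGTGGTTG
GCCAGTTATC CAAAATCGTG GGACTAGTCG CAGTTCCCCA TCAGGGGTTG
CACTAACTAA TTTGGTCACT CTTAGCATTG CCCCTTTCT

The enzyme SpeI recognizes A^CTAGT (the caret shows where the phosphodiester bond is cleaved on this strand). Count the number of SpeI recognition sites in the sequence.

2

ACTAGT occurs starting at positions 90, 123.
SpeI cuts at 2 sites.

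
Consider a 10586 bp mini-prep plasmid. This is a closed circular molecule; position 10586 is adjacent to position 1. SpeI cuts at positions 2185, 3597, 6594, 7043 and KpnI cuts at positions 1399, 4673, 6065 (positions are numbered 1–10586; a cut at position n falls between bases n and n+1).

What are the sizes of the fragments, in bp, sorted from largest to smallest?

Combined cut positions (sorted): 1399, 2185, 3597, 4673, 6065, 6594, 7043.
Circular molecule, 7 cuts → 7 fragments:
  2185 − 1399 = 786 bp
  3597 − 2185 = 1412 bp
  4673 − 3597 = 1076 bp
  6065 − 4673 = 1392 bp
  6594 − 6065 = 529 bp
  7043 − 6594 = 449 bp
  wrap: 10586 − 7043 + 1399 = 4942 bp
Sorted largest to smallest: 4942, 1412, 1392, 1076, 786, 529, 449 bp.

4942, 1412, 1392, 1076, 786, 529, 449 bp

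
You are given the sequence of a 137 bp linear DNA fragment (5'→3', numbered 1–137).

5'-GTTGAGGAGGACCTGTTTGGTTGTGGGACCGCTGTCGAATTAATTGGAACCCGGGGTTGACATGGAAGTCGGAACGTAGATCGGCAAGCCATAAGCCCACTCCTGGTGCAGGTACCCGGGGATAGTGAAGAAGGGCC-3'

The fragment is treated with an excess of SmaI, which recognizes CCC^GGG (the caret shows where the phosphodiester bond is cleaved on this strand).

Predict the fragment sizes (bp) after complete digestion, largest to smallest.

65, 52, 20 bp

SmaI sites (CCCGGG) start at positions 50, 115.
SmaI cuts after base 3 of each site, so after positions 52, 117.
Linear molecule, 2 cuts → 3 fragments:
  1–52 → 52 bp
  53–117 → 65 bp
  118–137 → 20 bp
Sorted largest to smallest: 65, 52, 20 bp.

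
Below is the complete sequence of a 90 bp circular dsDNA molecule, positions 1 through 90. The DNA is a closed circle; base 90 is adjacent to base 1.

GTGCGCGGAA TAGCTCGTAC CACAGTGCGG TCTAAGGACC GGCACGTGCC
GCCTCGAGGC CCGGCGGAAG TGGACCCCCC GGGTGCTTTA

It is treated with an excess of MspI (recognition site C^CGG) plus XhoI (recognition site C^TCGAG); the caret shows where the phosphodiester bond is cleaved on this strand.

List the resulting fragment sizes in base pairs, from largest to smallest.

50, 18, 14, 8 bp

MspI sites (CCGG) start at positions 39, 61, 79.
MspI cuts after the first base of each site, so after positions 39, 61, 79.
The XhoI site (CTCGAG) starts at position 53.
XhoI cuts after the first base of each site, so after position 53.
Combined cut positions: 39, 53, 61, 79.
Circular molecule, 4 cuts → 4 fragments:
  40–53 → 14 bp
  54–61 → 8 bp
  62–79 → 18 bp
  80–90 then 1–39 → 11 + 39 = 50 bp
Sorted largest to smallest: 50, 18, 14, 8 bp.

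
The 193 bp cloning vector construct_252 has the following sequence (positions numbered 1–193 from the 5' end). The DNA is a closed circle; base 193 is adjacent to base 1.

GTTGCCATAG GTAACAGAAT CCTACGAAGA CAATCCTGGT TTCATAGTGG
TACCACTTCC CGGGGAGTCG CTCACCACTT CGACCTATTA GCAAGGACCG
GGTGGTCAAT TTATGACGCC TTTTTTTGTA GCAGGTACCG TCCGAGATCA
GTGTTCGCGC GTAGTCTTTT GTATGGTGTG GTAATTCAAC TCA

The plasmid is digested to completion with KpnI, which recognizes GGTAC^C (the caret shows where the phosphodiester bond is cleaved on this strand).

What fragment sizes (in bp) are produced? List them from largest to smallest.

KpnI sites (GGTACC) start at positions 49, 134.
KpnI cuts after base 5 of each site (before the last base), so after positions 53, 138.
Circular molecule, 2 cuts → 2 fragments:
  54–138 → 85 bp
  139–193 then 1–53 → 55 + 53 = 108 bp
Sorted largest to smallest: 108, 85 bp.

108, 85 bp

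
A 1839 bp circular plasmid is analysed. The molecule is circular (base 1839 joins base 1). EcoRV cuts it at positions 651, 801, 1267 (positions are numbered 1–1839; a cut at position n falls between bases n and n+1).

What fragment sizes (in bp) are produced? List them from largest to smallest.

Circular molecule, 3 cuts → 3 fragments:
  801 − 651 = 150 bp
  1267 − 801 = 466 bp
  wrap: 1839 − 1267 + 651 = 1223 bp
Sorted largest to smallest: 1223, 466, 150 bp.

1223, 466, 150 bp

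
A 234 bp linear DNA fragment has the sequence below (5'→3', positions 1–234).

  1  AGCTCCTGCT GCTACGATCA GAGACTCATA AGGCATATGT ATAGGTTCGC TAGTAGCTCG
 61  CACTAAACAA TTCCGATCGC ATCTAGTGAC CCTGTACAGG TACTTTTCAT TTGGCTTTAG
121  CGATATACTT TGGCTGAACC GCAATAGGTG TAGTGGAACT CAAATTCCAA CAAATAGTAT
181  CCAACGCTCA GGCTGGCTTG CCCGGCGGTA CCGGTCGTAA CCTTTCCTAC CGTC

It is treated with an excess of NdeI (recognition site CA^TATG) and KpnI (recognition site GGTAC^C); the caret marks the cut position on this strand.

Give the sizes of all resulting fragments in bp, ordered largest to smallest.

The NdeI site (CATATG) starts at position 34.
NdeI cuts after base 2 of each site, so after position 35.
The KpnI site (GGTACC) starts at position 207.
KpnI cuts after base 5 of each site (before the last base), so after position 211.
Combined cut positions: 35, 211.
Linear molecule, 2 cuts → 3 fragments:
  1–35 → 35 bp
  36–211 → 176 bp
  212–234 → 23 bp
Sorted largest to smallest: 176, 35, 23 bp.

176, 35, 23 bp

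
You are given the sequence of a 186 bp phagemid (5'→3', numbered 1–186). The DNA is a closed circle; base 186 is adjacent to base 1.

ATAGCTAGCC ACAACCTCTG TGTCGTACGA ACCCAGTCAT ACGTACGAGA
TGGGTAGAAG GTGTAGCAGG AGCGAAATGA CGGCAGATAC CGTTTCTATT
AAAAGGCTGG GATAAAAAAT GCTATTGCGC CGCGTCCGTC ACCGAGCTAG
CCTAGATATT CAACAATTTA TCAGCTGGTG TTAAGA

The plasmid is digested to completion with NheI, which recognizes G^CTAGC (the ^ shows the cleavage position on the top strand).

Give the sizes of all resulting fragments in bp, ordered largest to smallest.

142, 44 bp

NheI sites (GCTAGC) start at positions 4, 146.
NheI cuts after the first base of each site, so after positions 4, 146.
Circular molecule, 2 cuts → 2 fragments:
  5–146 → 142 bp
  147–186 then 1–4 → 40 + 4 = 44 bp
Sorted largest to smallest: 142, 44 bp.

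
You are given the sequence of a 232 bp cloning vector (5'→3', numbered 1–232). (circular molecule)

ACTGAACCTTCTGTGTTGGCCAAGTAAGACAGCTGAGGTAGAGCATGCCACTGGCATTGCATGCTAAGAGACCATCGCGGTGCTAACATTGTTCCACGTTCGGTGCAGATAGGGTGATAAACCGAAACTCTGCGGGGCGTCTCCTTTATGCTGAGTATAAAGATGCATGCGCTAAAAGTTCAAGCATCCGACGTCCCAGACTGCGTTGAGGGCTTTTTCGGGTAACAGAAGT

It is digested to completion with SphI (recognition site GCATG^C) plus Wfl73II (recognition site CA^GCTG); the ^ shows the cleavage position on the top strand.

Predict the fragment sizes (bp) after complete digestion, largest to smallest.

SphI sites (GCATGC) start at positions 43, 59, 165.
SphI cuts after base 5 of each site (before the last base), so after positions 47, 63, 169.
The Wfl73II site (CAGCTG) starts at position 30.
Wfl73II cuts after base 2 of each site, so after position 31.
Combined cut positions: 31, 47, 63, 169.
Circular molecule, 4 cuts → 4 fragments:
  32–47 → 16 bp
  48–63 → 16 bp
  64–169 → 106 bp
  170–232 then 1–31 → 63 + 31 = 94 bp
Sorted largest to smallest: 106, 94, 16, 16 bp.

106, 94, 16, 16 bp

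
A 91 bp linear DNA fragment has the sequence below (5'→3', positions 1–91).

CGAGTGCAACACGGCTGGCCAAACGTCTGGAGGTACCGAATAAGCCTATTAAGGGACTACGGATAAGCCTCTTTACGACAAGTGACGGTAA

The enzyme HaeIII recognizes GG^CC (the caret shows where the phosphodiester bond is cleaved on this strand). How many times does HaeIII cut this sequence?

GGCC occurs starting at position 17.
HaeIII cuts at 1 site.

1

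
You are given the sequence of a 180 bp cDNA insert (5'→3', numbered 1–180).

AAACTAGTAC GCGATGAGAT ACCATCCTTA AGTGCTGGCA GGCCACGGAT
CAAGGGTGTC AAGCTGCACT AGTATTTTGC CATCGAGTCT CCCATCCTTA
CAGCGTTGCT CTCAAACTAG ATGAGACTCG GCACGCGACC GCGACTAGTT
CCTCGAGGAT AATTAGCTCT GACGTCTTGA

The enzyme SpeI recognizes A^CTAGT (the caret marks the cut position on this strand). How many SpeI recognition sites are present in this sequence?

3

ACTAGT occurs starting at positions 3, 68, 144.
SpeI cuts at 3 sites.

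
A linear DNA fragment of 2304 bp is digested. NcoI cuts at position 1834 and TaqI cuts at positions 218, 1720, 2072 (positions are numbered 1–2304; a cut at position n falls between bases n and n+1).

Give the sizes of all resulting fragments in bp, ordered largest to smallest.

1502, 238, 232, 218, 114 bp

Combined cut positions (sorted): 218, 1720, 1834, 2072.
Linear molecule, 4 cuts → 5 fragments:
  218 − 0 = 218 bp
  1720 − 218 = 1502 bp
  1834 − 1720 = 114 bp
  2072 − 1834 = 238 bp
  2304 − 2072 = 232 bp
Sorted largest to smallest: 1502, 238, 232, 218, 114 bp.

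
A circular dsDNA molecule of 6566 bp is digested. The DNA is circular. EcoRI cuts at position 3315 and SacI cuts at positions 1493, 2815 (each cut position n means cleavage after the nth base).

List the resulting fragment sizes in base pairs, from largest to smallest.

Combined cut positions (sorted): 1493, 2815, 3315.
Circular molecule, 3 cuts → 3 fragments:
  2815 − 1493 = 1322 bp
  3315 − 2815 = 500 bp
  wrap: 6566 − 3315 + 1493 = 4744 bp
Sorted largest to smallest: 4744, 1322, 500 bp.

4744, 1322, 500 bp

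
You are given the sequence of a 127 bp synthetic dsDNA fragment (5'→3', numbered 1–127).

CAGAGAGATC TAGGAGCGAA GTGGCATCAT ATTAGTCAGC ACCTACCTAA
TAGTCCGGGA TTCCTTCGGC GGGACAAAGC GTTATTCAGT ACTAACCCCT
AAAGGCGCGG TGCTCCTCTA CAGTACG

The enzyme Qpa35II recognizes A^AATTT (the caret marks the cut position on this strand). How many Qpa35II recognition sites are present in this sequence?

No occurrence of AAATTT is present in the sequence.
Qpa35II does not cut: 0 sites.

0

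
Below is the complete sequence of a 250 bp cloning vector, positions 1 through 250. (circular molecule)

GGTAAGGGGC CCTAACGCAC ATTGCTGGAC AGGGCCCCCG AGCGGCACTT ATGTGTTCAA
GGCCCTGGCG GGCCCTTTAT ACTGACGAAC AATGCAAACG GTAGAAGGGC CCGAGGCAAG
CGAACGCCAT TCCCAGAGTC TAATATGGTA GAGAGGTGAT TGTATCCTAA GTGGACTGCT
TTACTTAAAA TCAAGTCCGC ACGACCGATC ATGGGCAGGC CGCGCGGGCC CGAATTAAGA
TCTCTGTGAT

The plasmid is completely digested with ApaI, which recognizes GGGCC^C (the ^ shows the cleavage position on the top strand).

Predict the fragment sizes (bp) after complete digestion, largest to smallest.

ApaI sites (GGGCCC) start at positions 7, 32, 70, 107, 226.
ApaI cuts after base 5 of each site (before the last base), so after positions 11, 36, 74, 111, 230.
Circular molecule, 5 cuts → 5 fragments:
  12–36 → 25 bp
  37–74 → 38 bp
  75–111 → 37 bp
  112–230 → 119 bp
  231–250 then 1–11 → 20 + 11 = 31 bp
Sorted largest to smallest: 119, 38, 37, 31, 25 bp.

119, 38, 37, 31, 25 bp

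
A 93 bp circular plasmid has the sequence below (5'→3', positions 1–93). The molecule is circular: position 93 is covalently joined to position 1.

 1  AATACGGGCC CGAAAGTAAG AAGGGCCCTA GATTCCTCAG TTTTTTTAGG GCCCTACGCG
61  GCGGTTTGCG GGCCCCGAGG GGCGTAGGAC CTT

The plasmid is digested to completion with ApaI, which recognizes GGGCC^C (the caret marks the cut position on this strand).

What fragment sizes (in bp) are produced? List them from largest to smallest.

29, 26, 21, 17 bp

ApaI sites (GGGCCC) start at positions 6, 23, 49, 70.
ApaI cuts after base 5 of each site (before the last base), so after positions 10, 27, 53, 74.
Circular molecule, 4 cuts → 4 fragments:
  11–27 → 17 bp
  28–53 → 26 bp
  54–74 → 21 bp
  75–93 then 1–10 → 19 + 10 = 29 bp
Sorted largest to smallest: 29, 26, 21, 17 bp.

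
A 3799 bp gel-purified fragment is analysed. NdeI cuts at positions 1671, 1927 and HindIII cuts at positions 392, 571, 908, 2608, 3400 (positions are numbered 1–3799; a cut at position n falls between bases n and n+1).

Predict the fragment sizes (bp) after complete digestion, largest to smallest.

792, 763, 681, 399, 392, 337, 256, 179 bp

Combined cut positions (sorted): 392, 571, 908, 1671, 1927, 2608, 3400.
Linear molecule, 7 cuts → 8 fragments:
  392 − 0 = 392 bp
  571 − 392 = 179 bp
  908 − 571 = 337 bp
  1671 − 908 = 763 bp
  1927 − 1671 = 256 bp
  2608 − 1927 = 681 bp
  3400 − 2608 = 792 bp
  3799 − 3400 = 399 bp
Sorted largest to smallest: 792, 763, 681, 399, 392, 337, 256, 179 bp.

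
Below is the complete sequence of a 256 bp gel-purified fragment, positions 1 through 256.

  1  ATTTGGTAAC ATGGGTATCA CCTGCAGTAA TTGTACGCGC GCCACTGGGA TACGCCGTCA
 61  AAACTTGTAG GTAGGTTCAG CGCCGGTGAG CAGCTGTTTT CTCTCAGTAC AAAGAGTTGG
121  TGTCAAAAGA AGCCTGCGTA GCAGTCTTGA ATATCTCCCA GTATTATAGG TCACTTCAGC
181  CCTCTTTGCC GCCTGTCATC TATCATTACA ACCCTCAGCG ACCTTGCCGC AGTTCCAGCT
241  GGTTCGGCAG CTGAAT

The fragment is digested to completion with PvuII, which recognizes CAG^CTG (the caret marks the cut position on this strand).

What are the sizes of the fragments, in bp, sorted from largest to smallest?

PvuII sites (CAGCTG) start at positions 91, 236, 248.
PvuII cuts after base 3 of each site, so after positions 93, 238, 250.
Linear molecule, 3 cuts → 4 fragments:
  1–93 → 93 bp
  94–238 → 145 bp
  239–250 → 12 bp
  251–256 → 6 bp
Sorted largest to smallest: 145, 93, 12, 6 bp.

145, 93, 12, 6 bp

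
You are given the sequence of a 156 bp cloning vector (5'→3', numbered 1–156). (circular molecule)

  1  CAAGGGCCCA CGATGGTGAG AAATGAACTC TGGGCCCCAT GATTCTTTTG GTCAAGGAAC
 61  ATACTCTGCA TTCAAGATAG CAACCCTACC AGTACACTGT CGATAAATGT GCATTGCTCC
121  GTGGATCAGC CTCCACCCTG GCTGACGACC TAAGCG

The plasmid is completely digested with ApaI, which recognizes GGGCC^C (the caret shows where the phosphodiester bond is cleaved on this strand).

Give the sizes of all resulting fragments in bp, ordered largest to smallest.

ApaI sites (GGGCCC) start at positions 4, 32.
ApaI cuts after base 5 of each site (before the last base), so after positions 8, 36.
Circular molecule, 2 cuts → 2 fragments:
  9–36 → 28 bp
  37–156 then 1–8 → 120 + 8 = 128 bp
Sorted largest to smallest: 128, 28 bp.

128, 28 bp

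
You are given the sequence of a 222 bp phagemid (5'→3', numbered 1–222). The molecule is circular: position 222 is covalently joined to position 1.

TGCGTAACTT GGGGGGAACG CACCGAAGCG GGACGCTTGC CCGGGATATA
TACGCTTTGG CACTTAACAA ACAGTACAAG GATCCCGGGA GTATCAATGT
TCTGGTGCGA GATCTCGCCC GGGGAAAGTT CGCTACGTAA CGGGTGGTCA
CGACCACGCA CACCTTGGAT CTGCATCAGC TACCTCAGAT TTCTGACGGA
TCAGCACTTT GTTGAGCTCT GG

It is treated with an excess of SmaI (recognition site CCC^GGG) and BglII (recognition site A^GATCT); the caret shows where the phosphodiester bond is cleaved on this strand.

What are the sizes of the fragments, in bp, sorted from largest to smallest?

SmaI sites (CCCGGG) start at positions 40, 84, 118.
SmaI cuts after base 3 of each site, so after positions 42, 86, 120.
The BglII site (AGATCT) starts at position 110.
BglII cuts after the first base of each site, so after position 110.
Combined cut positions: 42, 86, 110, 120.
Circular molecule, 4 cuts → 4 fragments:
  43–86 → 44 bp
  87–110 → 24 bp
  111–120 → 10 bp
  121–222 then 1–42 → 102 + 42 = 144 bp
Sorted largest to smallest: 144, 44, 24, 10 bp.

144, 44, 24, 10 bp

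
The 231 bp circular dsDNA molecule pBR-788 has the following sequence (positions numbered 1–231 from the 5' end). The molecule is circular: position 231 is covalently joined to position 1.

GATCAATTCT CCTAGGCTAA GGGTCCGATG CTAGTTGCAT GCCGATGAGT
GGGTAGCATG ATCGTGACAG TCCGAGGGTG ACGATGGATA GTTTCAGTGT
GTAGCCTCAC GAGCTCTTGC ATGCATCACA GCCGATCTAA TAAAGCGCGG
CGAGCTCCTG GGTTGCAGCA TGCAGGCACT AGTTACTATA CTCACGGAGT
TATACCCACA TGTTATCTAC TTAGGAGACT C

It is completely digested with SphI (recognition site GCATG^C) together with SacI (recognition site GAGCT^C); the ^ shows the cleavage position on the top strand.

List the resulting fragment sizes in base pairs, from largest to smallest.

SphI sites (GCATGC) start at positions 37, 119, 168.
SphI cuts after base 5 of each site (before the last base), so after positions 41, 123, 172.
SacI sites (GAGCTC) start at positions 111, 152.
SacI cuts after base 5 of each site (before the last base), so after positions 115, 156.
Combined cut positions: 41, 115, 123, 156, 172.
Circular molecule, 5 cuts → 5 fragments:
  42–115 → 74 bp
  116–123 → 8 bp
  124–156 → 33 bp
  157–172 → 16 bp
  173–231 then 1–41 → 59 + 41 = 100 bp
Sorted largest to smallest: 100, 74, 33, 16, 8 bp.

100, 74, 33, 16, 8 bp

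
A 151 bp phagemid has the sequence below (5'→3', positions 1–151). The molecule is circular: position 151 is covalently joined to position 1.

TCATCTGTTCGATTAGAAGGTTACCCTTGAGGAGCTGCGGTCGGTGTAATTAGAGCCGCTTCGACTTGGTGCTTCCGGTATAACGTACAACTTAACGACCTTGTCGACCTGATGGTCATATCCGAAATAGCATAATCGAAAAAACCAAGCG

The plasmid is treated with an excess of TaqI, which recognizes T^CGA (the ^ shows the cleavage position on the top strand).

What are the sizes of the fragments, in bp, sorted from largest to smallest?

TaqI sites (TCGA) start at positions 9, 61, 104, 136.
TaqI cuts after the first base of each site, so after positions 9, 61, 104, 136.
Circular molecule, 4 cuts → 4 fragments:
  10–61 → 52 bp
  62–104 → 43 bp
  105–136 → 32 bp
  137–151 then 1–9 → 15 + 9 = 24 bp
Sorted largest to smallest: 52, 43, 32, 24 bp.

52, 43, 32, 24 bp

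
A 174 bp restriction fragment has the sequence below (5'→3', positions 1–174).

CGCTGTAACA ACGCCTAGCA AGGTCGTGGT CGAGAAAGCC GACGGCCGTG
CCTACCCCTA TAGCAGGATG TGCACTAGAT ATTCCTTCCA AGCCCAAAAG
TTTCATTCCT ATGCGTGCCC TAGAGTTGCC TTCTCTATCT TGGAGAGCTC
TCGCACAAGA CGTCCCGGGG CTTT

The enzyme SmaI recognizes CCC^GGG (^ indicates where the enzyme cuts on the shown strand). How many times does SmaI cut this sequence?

CCCGGG occurs starting at position 164.
SmaI cuts at 1 site.

1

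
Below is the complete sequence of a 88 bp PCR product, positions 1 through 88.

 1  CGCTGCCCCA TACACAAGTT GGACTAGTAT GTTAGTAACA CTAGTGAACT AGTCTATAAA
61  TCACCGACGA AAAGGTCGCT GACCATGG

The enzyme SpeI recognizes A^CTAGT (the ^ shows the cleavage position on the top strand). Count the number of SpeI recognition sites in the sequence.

3

ACTAGT occurs starting at positions 23, 40, 48.
SpeI cuts at 3 sites.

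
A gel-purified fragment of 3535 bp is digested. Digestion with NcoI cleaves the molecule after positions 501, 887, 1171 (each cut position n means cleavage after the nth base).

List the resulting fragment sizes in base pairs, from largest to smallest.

Linear molecule, 3 cuts → 4 fragments:
  501 − 0 = 501 bp
  887 − 501 = 386 bp
  1171 − 887 = 284 bp
  3535 − 1171 = 2364 bp
Sorted largest to smallest: 2364, 501, 386, 284 bp.

2364, 501, 386, 284 bp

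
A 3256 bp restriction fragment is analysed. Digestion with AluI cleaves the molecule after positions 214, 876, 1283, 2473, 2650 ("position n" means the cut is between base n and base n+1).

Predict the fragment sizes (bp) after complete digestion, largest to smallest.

Linear molecule, 5 cuts → 6 fragments:
  214 − 0 = 214 bp
  876 − 214 = 662 bp
  1283 − 876 = 407 bp
  2473 − 1283 = 1190 bp
  2650 − 2473 = 177 bp
  3256 − 2650 = 606 bp
Sorted largest to smallest: 1190, 662, 606, 407, 214, 177 bp.

1190, 662, 606, 407, 214, 177 bp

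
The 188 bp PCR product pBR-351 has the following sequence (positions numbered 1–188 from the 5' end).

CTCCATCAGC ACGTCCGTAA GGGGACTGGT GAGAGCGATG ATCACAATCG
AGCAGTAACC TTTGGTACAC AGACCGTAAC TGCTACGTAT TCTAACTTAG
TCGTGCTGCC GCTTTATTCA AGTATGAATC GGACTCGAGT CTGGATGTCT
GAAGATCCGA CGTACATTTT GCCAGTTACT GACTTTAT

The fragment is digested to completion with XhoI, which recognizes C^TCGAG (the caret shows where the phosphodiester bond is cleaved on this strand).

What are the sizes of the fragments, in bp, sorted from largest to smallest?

134, 54 bp

The XhoI site (CTCGAG) starts at position 134.
XhoI cuts after the first base of each site, so after position 134.
Linear molecule, 1 cut → 2 fragments:
  1–134 → 134 bp
  135–188 → 54 bp
Sorted largest to smallest: 134, 54 bp.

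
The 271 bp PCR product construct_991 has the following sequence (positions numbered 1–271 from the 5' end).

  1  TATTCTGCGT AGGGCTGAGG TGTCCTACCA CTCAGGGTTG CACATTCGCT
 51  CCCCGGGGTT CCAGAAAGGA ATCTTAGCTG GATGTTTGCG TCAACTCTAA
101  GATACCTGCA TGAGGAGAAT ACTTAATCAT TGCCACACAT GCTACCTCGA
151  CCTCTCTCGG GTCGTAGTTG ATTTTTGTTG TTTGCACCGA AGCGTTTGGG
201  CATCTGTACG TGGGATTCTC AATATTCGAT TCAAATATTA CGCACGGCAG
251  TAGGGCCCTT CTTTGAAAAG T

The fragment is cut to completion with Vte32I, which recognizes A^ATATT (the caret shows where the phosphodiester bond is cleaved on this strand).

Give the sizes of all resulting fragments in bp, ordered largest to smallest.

Vte32I sites (AATATT) start at positions 221, 234.
Vte32I cuts after the first base of each site, so after positions 221, 234.
Linear molecule, 2 cuts → 3 fragments:
  1–221 → 221 bp
  222–234 → 13 bp
  235–271 → 37 bp
Sorted largest to smallest: 221, 37, 13 bp.

221, 37, 13 bp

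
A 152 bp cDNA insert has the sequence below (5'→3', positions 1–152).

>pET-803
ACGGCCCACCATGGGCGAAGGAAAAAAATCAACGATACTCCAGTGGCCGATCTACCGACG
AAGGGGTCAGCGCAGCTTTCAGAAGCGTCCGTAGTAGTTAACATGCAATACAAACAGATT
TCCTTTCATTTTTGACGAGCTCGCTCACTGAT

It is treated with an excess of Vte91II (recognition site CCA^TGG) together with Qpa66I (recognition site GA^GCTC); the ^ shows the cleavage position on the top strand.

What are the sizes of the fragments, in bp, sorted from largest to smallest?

127, 14, 11 bp

The Vte91II site (CCATGG) starts at position 9.
Vte91II cuts after base 3 of each site, so after position 11.
The Qpa66I site (GAGCTC) starts at position 137.
Qpa66I cuts after base 2 of each site, so after position 138.
Combined cut positions: 11, 138.
Linear molecule, 2 cuts → 3 fragments:
  1–11 → 11 bp
  12–138 → 127 bp
  139–152 → 14 bp
Sorted largest to smallest: 127, 14, 11 bp.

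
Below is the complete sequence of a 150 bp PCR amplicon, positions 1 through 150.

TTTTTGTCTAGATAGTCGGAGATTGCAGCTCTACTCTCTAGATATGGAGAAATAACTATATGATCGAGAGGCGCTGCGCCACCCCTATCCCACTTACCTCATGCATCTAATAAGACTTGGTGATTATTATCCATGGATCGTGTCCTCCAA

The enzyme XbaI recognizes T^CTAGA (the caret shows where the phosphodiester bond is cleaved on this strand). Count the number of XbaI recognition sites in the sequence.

2

TCTAGA occurs starting at positions 7, 37.
XbaI cuts at 2 sites.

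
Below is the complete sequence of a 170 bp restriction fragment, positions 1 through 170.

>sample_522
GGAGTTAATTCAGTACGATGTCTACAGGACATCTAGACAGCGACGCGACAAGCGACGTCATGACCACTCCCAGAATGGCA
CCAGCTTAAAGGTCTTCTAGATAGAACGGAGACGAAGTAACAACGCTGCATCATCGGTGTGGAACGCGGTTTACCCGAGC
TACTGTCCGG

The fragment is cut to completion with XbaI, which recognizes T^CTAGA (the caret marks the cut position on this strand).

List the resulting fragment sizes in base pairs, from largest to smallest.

74, 64, 32 bp

XbaI sites (TCTAGA) start at positions 32, 96.
XbaI cuts after the first base of each site, so after positions 32, 96.
Linear molecule, 2 cuts → 3 fragments:
  1–32 → 32 bp
  33–96 → 64 bp
  97–170 → 74 bp
Sorted largest to smallest: 74, 64, 32 bp.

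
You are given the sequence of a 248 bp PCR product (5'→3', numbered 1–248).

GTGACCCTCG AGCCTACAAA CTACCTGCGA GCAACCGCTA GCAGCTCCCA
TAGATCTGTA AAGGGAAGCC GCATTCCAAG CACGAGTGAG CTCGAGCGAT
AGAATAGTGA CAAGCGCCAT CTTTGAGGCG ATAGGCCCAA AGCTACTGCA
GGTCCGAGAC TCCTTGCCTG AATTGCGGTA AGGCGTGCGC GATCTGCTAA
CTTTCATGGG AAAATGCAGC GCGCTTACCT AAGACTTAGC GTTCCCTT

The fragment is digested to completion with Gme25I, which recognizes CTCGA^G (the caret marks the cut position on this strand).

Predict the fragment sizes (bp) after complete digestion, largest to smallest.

Gme25I sites (CTCGAG) start at positions 7, 91.
Gme25I cuts after base 5 of each site (before the last base), so after positions 11, 95.
Linear molecule, 2 cuts → 3 fragments:
  1–11 → 11 bp
  12–95 → 84 bp
  96–248 → 153 bp
Sorted largest to smallest: 153, 84, 11 bp.

153, 84, 11 bp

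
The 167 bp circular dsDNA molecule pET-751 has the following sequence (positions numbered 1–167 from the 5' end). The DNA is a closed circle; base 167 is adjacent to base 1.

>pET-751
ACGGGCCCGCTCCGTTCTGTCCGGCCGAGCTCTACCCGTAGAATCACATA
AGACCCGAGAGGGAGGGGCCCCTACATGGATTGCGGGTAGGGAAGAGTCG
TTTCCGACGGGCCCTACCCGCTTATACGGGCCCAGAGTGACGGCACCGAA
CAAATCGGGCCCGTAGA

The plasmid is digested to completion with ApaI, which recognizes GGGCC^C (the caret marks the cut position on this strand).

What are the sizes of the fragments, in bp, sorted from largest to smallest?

ApaI sites (GGGCCC) start at positions 3, 66, 109, 128, 157.
ApaI cuts after base 5 of each site (before the last base), so after positions 7, 70, 113, 132, 161.
Circular molecule, 5 cuts → 5 fragments:
  8–70 → 63 bp
  71–113 → 43 bp
  114–132 → 19 bp
  133–161 → 29 bp
  162–167 then 1–7 → 6 + 7 = 13 bp
Sorted largest to smallest: 63, 43, 29, 19, 13 bp.

63, 43, 29, 19, 13 bp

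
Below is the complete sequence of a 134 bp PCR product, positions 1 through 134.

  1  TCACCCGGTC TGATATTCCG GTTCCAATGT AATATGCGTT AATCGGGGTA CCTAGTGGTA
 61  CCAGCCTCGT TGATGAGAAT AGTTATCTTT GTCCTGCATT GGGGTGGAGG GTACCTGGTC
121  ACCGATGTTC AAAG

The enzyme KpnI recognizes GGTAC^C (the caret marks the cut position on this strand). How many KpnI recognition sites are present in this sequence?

GGTACC occurs starting at positions 47, 57, 110.
KpnI cuts at 3 sites.

3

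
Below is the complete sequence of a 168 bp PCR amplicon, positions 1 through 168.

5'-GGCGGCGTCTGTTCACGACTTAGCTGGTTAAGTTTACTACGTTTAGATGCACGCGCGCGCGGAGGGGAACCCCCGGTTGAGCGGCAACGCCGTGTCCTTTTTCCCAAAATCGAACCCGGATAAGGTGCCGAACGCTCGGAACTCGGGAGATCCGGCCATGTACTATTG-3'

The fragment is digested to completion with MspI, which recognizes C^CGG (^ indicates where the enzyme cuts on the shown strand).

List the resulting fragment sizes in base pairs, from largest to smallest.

MspI sites (CCGG) start at positions 73, 116, 152.
MspI cuts after the first base of each site, so after positions 73, 116, 152.
Linear molecule, 3 cuts → 4 fragments:
  1–73 → 73 bp
  74–116 → 43 bp
  117–152 → 36 bp
  153–168 → 16 bp
Sorted largest to smallest: 73, 43, 36, 16 bp.

73, 43, 36, 16 bp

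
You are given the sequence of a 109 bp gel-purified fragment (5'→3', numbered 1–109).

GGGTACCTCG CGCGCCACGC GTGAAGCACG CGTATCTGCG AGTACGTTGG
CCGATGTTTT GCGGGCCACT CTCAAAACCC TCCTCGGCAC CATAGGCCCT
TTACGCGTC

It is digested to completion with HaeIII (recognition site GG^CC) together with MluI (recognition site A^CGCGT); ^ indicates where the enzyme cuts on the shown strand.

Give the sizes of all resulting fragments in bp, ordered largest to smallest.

HaeIII sites (GGCC) start at positions 49, 64, 95.
HaeIII cuts after base 2 of each site, so after positions 50, 65, 96.
MluI sites (ACGCGT) start at positions 17, 28, 103.
MluI cuts after the first base of each site, so after positions 17, 28, 103.
Combined cut positions: 17, 28, 50, 65, 96, 103.
Linear molecule, 6 cuts → 7 fragments:
  1–17 → 17 bp
  18–28 → 11 bp
  29–50 → 22 bp
  51–65 → 15 bp
  66–96 → 31 bp
  97–103 → 7 bp
  104–109 → 6 bp
Sorted largest to smallest: 31, 22, 17, 15, 11, 7, 6 bp.

31, 22, 17, 15, 11, 7, 6 bp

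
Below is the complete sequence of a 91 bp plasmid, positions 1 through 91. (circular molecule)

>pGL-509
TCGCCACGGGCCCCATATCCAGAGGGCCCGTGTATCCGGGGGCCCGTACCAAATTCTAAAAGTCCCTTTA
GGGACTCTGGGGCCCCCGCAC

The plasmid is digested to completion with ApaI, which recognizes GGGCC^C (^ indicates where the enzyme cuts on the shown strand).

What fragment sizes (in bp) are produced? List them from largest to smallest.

ApaI sites (GGGCCC) start at positions 8, 24, 40, 80.
ApaI cuts after base 5 of each site (before the last base), so after positions 12, 28, 44, 84.
Circular molecule, 4 cuts → 4 fragments:
  13–28 → 16 bp
  29–44 → 16 bp
  45–84 → 40 bp
  85–91 then 1–12 → 7 + 12 = 19 bp
Sorted largest to smallest: 40, 19, 16, 16 bp.

40, 19, 16, 16 bp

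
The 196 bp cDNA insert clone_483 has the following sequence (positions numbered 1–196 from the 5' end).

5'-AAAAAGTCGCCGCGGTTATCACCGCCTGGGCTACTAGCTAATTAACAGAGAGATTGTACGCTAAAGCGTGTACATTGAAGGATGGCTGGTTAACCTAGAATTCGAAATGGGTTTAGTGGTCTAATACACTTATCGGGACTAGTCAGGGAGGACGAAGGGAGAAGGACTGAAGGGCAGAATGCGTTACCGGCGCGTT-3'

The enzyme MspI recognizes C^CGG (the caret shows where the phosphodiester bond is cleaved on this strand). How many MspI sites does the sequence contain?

1

CCGG occurs starting at position 187.
MspI cuts at 1 site.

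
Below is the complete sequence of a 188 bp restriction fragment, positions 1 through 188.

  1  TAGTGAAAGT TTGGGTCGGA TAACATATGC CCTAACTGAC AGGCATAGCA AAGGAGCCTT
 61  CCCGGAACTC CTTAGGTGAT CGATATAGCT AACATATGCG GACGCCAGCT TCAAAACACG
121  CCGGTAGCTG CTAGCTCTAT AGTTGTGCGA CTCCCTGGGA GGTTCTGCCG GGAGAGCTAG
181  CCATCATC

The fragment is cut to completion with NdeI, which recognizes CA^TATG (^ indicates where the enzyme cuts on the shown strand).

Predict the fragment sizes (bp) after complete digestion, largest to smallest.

94, 69, 25 bp

NdeI sites (CATATG) start at positions 24, 93.
NdeI cuts after base 2 of each site, so after positions 25, 94.
Linear molecule, 2 cuts → 3 fragments:
  1–25 → 25 bp
  26–94 → 69 bp
  95–188 → 94 bp
Sorted largest to smallest: 94, 69, 25 bp.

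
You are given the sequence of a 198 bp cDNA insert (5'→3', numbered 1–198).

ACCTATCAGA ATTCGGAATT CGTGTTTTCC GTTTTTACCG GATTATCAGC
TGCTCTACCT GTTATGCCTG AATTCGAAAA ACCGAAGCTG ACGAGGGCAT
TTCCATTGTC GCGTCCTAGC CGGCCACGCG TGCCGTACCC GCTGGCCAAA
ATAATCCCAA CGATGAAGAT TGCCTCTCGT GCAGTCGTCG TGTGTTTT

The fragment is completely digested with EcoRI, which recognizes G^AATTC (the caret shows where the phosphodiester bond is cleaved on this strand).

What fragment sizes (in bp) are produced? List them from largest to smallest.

128, 54, 9, 7 bp

EcoRI sites (GAATTC) start at positions 9, 16, 70.
EcoRI cuts after the first base of each site, so after positions 9, 16, 70.
Linear molecule, 3 cuts → 4 fragments:
  1–9 → 9 bp
  10–16 → 7 bp
  17–70 → 54 bp
  71–198 → 128 bp
Sorted largest to smallest: 128, 54, 9, 7 bp.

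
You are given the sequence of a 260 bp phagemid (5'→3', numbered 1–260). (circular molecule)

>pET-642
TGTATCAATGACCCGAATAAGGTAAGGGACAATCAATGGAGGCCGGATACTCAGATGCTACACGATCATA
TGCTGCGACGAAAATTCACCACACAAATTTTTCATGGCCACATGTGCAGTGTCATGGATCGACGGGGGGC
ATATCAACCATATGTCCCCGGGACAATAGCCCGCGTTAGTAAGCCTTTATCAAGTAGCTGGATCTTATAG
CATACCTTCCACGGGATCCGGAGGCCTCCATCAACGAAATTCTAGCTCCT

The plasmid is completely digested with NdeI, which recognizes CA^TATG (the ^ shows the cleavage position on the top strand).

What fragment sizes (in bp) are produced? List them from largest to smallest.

178, 82 bp

NdeI sites (CATATG) start at positions 67, 149.
NdeI cuts after base 2 of each site, so after positions 68, 150.
Circular molecule, 2 cuts → 2 fragments:
  69–150 → 82 bp
  151–260 then 1–68 → 110 + 68 = 178 bp
Sorted largest to smallest: 178, 82 bp.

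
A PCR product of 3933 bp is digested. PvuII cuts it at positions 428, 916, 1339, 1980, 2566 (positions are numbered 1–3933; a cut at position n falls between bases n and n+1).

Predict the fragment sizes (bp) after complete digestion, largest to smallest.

Linear molecule, 5 cuts → 6 fragments:
  428 − 0 = 428 bp
  916 − 428 = 488 bp
  1339 − 916 = 423 bp
  1980 − 1339 = 641 bp
  2566 − 1980 = 586 bp
  3933 − 2566 = 1367 bp
Sorted largest to smallest: 1367, 641, 586, 488, 428, 423 bp.

1367, 641, 586, 488, 428, 423 bp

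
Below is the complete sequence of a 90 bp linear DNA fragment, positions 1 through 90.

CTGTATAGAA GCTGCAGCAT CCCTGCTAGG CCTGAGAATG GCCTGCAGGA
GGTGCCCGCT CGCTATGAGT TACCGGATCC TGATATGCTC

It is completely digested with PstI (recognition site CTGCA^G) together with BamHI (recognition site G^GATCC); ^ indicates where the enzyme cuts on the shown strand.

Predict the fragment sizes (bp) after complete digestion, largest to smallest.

31, 28, 16, 15 bp

PstI sites (CTGCAG) start at positions 12, 43.
PstI cuts after base 5 of each site (before the last base), so after positions 16, 47.
The BamHI site (GGATCC) starts at position 75.
BamHI cuts after the first base of each site, so after position 75.
Combined cut positions: 16, 47, 75.
Linear molecule, 3 cuts → 4 fragments:
  1–16 → 16 bp
  17–47 → 31 bp
  48–75 → 28 bp
  76–90 → 15 bp
Sorted largest to smallest: 31, 28, 16, 15 bp.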